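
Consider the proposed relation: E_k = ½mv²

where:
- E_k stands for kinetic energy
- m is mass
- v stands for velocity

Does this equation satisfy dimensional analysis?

Yes

E_k (kinetic energy) has dimensions [L^2 M T^-2].
m (mass) has dimensions [M].
v (velocity) has dimensions [L T^-1].

Left side: [L^2 M T^-2]
Right side: [L^2 M T^-2]

Both sides have the same dimensions, so the equation is dimensionally consistent.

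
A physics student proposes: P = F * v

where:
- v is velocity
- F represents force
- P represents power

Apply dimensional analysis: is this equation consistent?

Yes

v (velocity) has dimensions [L T^-1].
F (force) has dimensions [L M T^-2].
P (power) has dimensions [L^2 M T^-3].

Left side: [L^2 M T^-3]
Right side: [L^2 M T^-3]

Both sides have the same dimensions, so the equation is dimensionally consistent.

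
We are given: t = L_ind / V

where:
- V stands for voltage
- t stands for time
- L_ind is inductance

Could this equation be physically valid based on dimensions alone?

No

V (voltage) has dimensions [I^-1 L^2 M T^-3].
t (time) has dimensions [T].
L_ind (inductance) has dimensions [I^-2 L^2 M T^-2].

Left side: [T]
Right side: [I^-1 T]

The two sides have different dimensions, so the equation is NOT dimensionally consistent.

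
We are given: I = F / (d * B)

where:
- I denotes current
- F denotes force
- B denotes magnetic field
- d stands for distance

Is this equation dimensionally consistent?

Yes

I (current) has dimensions [I].
F (force) has dimensions [L M T^-2].
B (magnetic field) has dimensions [I^-1 M T^-2].
d (distance) has dimensions [L].

Left side: [I]
Right side: [I]

Both sides have the same dimensions, so the equation is dimensionally consistent.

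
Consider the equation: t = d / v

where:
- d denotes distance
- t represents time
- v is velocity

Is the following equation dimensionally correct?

Yes

d (distance) has dimensions [L].
t (time) has dimensions [T].
v (velocity) has dimensions [L T^-1].

Left side: [T]
Right side: [T]

Both sides have the same dimensions, so the equation is dimensionally consistent.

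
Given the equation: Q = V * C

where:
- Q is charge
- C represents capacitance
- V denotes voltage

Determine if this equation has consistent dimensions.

Yes

Q (charge) has dimensions [I T].
C (capacitance) has dimensions [I^2 L^-2 M^-1 T^4].
V (voltage) has dimensions [I^-1 L^2 M T^-3].

Left side: [I T]
Right side: [I T]

Both sides have the same dimensions, so the equation is dimensionally consistent.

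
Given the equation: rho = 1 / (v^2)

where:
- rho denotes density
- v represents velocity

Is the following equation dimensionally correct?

No

rho (density) has dimensions [L^-3 M].
v (velocity) has dimensions [L T^-1].

Left side: [L^-3 M]
Right side: [L^-2 T^2]

The two sides have different dimensions, so the equation is NOT dimensionally consistent.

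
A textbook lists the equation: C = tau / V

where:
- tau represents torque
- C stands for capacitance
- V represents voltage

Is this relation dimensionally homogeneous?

No

tau (torque) has dimensions [L^2 M T^-2].
C (capacitance) has dimensions [I^2 L^-2 M^-1 T^4].
V (voltage) has dimensions [I^-1 L^2 M T^-3].

Left side: [I^2 L^-2 M^-1 T^4]
Right side: [I T]

The two sides have different dimensions, so the equation is NOT dimensionally consistent.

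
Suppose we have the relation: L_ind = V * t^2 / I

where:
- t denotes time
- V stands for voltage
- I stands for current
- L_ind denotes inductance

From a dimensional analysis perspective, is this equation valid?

No

t (time) has dimensions [T].
V (voltage) has dimensions [I^-1 L^2 M T^-3].
I (current) has dimensions [I].
L_ind (inductance) has dimensions [I^-2 L^2 M T^-2].

Left side: [I^-2 L^2 M T^-2]
Right side: [I^-2 L^2 M T^-1]

The two sides have different dimensions, so the equation is NOT dimensionally consistent.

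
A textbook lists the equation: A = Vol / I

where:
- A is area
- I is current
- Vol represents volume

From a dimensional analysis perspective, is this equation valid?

No

A (area) has dimensions [L^2].
I (current) has dimensions [I].
Vol (volume) has dimensions [L^3].

Left side: [L^2]
Right side: [I^-1 L^3]

The two sides have different dimensions, so the equation is NOT dimensionally consistent.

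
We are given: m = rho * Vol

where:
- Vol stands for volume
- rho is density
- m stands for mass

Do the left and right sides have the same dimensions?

Yes

Vol (volume) has dimensions [L^3].
rho (density) has dimensions [L^-3 M].
m (mass) has dimensions [M].

Left side: [M]
Right side: [M]

Both sides have the same dimensions, so the equation is dimensionally consistent.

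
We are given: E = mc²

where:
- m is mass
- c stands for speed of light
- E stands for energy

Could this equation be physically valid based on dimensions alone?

Yes

m (mass) has dimensions [M].
c (speed of light) has dimensions [L T^-1].
E (energy) has dimensions [L^2 M T^-2].

Left side: [L^2 M T^-2]
Right side: [L^2 M T^-2]

Both sides have the same dimensions, so the equation is dimensionally consistent.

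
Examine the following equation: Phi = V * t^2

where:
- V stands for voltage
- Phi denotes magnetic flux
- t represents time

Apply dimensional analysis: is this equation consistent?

No

V (voltage) has dimensions [I^-1 L^2 M T^-3].
Phi (magnetic flux) has dimensions [I^-1 L^2 M T^-2].
t (time) has dimensions [T].

Left side: [I^-1 L^2 M T^-2]
Right side: [I^-1 L^2 M T^-1]

The two sides have different dimensions, so the equation is NOT dimensionally consistent.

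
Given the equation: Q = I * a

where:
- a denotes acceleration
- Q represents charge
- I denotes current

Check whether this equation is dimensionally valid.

No

a (acceleration) has dimensions [L T^-2].
Q (charge) has dimensions [I T].
I (current) has dimensions [I].

Left side: [I T]
Right side: [I L T^-2]

The two sides have different dimensions, so the equation is NOT dimensionally consistent.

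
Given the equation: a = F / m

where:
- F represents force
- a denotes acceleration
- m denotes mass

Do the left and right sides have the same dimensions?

Yes

F (force) has dimensions [L M T^-2].
a (acceleration) has dimensions [L T^-2].
m (mass) has dimensions [M].

Left side: [L T^-2]
Right side: [L T^-2]

Both sides have the same dimensions, so the equation is dimensionally consistent.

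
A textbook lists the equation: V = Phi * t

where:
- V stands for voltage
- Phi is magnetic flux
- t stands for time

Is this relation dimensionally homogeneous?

No

V (voltage) has dimensions [I^-1 L^2 M T^-3].
Phi (magnetic flux) has dimensions [I^-1 L^2 M T^-2].
t (time) has dimensions [T].

Left side: [I^-1 L^2 M T^-3]
Right side: [I^-1 L^2 M T^-1]

The two sides have different dimensions, so the equation is NOT dimensionally consistent.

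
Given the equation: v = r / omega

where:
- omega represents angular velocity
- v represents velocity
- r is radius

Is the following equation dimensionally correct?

No

omega (angular velocity) has dimensions [T^-1].
v (velocity) has dimensions [L T^-1].
r (radius) has dimensions [L].

Left side: [L T^-1]
Right side: [L T]

The two sides have different dimensions, so the equation is NOT dimensionally consistent.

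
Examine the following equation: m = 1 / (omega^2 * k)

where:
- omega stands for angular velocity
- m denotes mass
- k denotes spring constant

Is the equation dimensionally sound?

No

omega (angular velocity) has dimensions [T^-1].
m (mass) has dimensions [M].
k (spring constant) has dimensions [M T^-2].

Left side: [M]
Right side: [M^-1 T^4]

The two sides have different dimensions, so the equation is NOT dimensionally consistent.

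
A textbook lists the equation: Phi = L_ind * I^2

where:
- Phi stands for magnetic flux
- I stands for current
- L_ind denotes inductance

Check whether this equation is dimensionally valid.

No

Phi (magnetic flux) has dimensions [I^-1 L^2 M T^-2].
I (current) has dimensions [I].
L_ind (inductance) has dimensions [I^-2 L^2 M T^-2].

Left side: [I^-1 L^2 M T^-2]
Right side: [L^2 M T^-2]

The two sides have different dimensions, so the equation is NOT dimensionally consistent.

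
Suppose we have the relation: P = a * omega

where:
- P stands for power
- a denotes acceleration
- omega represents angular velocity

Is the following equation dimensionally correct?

No

P (power) has dimensions [L^2 M T^-3].
a (acceleration) has dimensions [L T^-2].
omega (angular velocity) has dimensions [T^-1].

Left side: [L^2 M T^-3]
Right side: [L T^-3]

The two sides have different dimensions, so the equation is NOT dimensionally consistent.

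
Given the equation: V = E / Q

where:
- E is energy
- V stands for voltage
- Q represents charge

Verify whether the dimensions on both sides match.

Yes

E (energy) has dimensions [L^2 M T^-2].
V (voltage) has dimensions [I^-1 L^2 M T^-3].
Q (charge) has dimensions [I T].

Left side: [I^-1 L^2 M T^-3]
Right side: [I^-1 L^2 M T^-3]

Both sides have the same dimensions, so the equation is dimensionally consistent.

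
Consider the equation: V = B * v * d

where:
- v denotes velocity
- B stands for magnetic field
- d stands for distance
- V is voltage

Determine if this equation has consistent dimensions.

Yes

v (velocity) has dimensions [L T^-1].
B (magnetic field) has dimensions [I^-1 M T^-2].
d (distance) has dimensions [L].
V (voltage) has dimensions [I^-1 L^2 M T^-3].

Left side: [I^-1 L^2 M T^-3]
Right side: [I^-1 L^2 M T^-3]

Both sides have the same dimensions, so the equation is dimensionally consistent.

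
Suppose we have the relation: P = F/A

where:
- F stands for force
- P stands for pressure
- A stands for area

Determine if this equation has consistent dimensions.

Yes

F (force) has dimensions [L M T^-2].
P (pressure) has dimensions [L^-1 M T^-2].
A (area) has dimensions [L^2].

Left side: [L^-1 M T^-2]
Right side: [L^-1 M T^-2]

Both sides have the same dimensions, so the equation is dimensionally consistent.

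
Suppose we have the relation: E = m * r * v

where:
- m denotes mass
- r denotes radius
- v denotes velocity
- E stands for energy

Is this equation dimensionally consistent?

No

m (mass) has dimensions [M].
r (radius) has dimensions [L].
v (velocity) has dimensions [L T^-1].
E (energy) has dimensions [L^2 M T^-2].

Left side: [L^2 M T^-2]
Right side: [L^2 M T^-1]

The two sides have different dimensions, so the equation is NOT dimensionally consistent.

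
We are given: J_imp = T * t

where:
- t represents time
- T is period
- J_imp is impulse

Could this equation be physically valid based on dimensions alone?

No

t (time) has dimensions [T].
T (period) has dimensions [T].
J_imp (impulse) has dimensions [L M T^-1].

Left side: [L M T^-1]
Right side: [T^2]

The two sides have different dimensions, so the equation is NOT dimensionally consistent.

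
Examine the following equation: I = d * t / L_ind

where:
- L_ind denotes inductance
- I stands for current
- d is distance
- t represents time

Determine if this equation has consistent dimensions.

No

L_ind (inductance) has dimensions [I^-2 L^2 M T^-2].
I (current) has dimensions [I].
d (distance) has dimensions [L].
t (time) has dimensions [T].

Left side: [I]
Right side: [I^2 L^-1 M^-1 T^3]

The two sides have different dimensions, so the equation is NOT dimensionally consistent.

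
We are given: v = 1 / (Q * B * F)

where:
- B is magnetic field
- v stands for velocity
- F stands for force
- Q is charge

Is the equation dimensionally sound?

No

B (magnetic field) has dimensions [I^-1 M T^-2].
v (velocity) has dimensions [L T^-1].
F (force) has dimensions [L M T^-2].
Q (charge) has dimensions [I T].

Left side: [L T^-1]
Right side: [L^-1 M^-2 T^3]

The two sides have different dimensions, so the equation is NOT dimensionally consistent.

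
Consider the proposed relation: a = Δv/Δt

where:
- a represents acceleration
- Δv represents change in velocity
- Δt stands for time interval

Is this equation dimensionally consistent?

Yes

a (acceleration) has dimensions [L T^-2].
Δv (change in velocity) has dimensions [L T^-1].
Δt (time interval) has dimensions [T].

Left side: [L T^-2]
Right side: [L T^-2]

Both sides have the same dimensions, so the equation is dimensionally consistent.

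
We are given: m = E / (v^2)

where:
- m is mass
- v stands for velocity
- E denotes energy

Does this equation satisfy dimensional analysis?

Yes

m (mass) has dimensions [M].
v (velocity) has dimensions [L T^-1].
E (energy) has dimensions [L^2 M T^-2].

Left side: [M]
Right side: [M]

Both sides have the same dimensions, so the equation is dimensionally consistent.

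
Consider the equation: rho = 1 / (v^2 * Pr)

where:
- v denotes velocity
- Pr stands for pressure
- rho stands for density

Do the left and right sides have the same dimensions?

No

v (velocity) has dimensions [L T^-1].
Pr (pressure) has dimensions [L^-1 M T^-2].
rho (density) has dimensions [L^-3 M].

Left side: [L^-3 M]
Right side: [L^-1 M^-1 T^4]

The two sides have different dimensions, so the equation is NOT dimensionally consistent.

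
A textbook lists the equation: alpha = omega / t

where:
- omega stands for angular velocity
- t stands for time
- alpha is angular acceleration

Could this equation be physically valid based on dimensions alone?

Yes

omega (angular velocity) has dimensions [T^-1].
t (time) has dimensions [T].
alpha (angular acceleration) has dimensions [T^-2].

Left side: [T^-2]
Right side: [T^-2]

Both sides have the same dimensions, so the equation is dimensionally consistent.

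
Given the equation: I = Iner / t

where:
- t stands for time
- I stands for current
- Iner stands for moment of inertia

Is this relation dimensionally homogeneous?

No

t (time) has dimensions [T].
I (current) has dimensions [I].
Iner (moment of inertia) has dimensions [L^2 M].

Left side: [I]
Right side: [L^2 M T^-1]

The two sides have different dimensions, so the equation is NOT dimensionally consistent.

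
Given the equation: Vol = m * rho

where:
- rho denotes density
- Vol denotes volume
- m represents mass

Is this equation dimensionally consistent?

No

rho (density) has dimensions [L^-3 M].
Vol (volume) has dimensions [L^3].
m (mass) has dimensions [M].

Left side: [L^3]
Right side: [L^-3 M^2]

The two sides have different dimensions, so the equation is NOT dimensionally consistent.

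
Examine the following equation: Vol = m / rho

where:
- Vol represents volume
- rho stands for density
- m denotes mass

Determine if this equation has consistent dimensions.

Yes

Vol (volume) has dimensions [L^3].
rho (density) has dimensions [L^-3 M].
m (mass) has dimensions [M].

Left side: [L^3]
Right side: [L^3]

Both sides have the same dimensions, so the equation is dimensionally consistent.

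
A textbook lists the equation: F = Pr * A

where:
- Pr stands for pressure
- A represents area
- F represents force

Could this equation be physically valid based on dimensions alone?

Yes

Pr (pressure) has dimensions [L^-1 M T^-2].
A (area) has dimensions [L^2].
F (force) has dimensions [L M T^-2].

Left side: [L M T^-2]
Right side: [L M T^-2]

Both sides have the same dimensions, so the equation is dimensionally consistent.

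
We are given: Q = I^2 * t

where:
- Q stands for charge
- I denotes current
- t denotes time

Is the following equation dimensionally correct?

No

Q (charge) has dimensions [I T].
I (current) has dimensions [I].
t (time) has dimensions [T].

Left side: [I T]
Right side: [I^2 T]

The two sides have different dimensions, so the equation is NOT dimensionally consistent.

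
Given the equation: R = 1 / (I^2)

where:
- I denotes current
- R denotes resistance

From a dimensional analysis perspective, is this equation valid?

No

I (current) has dimensions [I].
R (resistance) has dimensions [I^-2 L^2 M T^-3].

Left side: [I^-2 L^2 M T^-3]
Right side: [I^-2]

The two sides have different dimensions, so the equation is NOT dimensionally consistent.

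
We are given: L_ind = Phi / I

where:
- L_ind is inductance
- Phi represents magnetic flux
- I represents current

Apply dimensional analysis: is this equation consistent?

Yes

L_ind (inductance) has dimensions [I^-2 L^2 M T^-2].
Phi (magnetic flux) has dimensions [I^-1 L^2 M T^-2].
I (current) has dimensions [I].

Left side: [I^-2 L^2 M T^-2]
Right side: [I^-2 L^2 M T^-2]

Both sides have the same dimensions, so the equation is dimensionally consistent.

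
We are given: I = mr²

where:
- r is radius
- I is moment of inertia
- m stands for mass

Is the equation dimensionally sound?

Yes

r (radius) has dimensions [L].
I (moment of inertia) has dimensions [L^2 M].
m (mass) has dimensions [M].

Left side: [L^2 M]
Right side: [L^2 M]

Both sides have the same dimensions, so the equation is dimensionally consistent.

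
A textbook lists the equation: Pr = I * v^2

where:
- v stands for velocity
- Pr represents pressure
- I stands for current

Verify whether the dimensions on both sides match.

No

v (velocity) has dimensions [L T^-1].
Pr (pressure) has dimensions [L^-1 M T^-2].
I (current) has dimensions [I].

Left side: [L^-1 M T^-2]
Right side: [I L^2 T^-2]

The two sides have different dimensions, so the equation is NOT dimensionally consistent.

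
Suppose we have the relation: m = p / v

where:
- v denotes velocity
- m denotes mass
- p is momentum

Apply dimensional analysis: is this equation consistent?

Yes

v (velocity) has dimensions [L T^-1].
m (mass) has dimensions [M].
p (momentum) has dimensions [L M T^-1].

Left side: [M]
Right side: [M]

Both sides have the same dimensions, so the equation is dimensionally consistent.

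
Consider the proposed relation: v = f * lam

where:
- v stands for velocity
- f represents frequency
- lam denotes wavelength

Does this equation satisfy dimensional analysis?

Yes

v (velocity) has dimensions [L T^-1].
f (frequency) has dimensions [T^-1].
lam (wavelength) has dimensions [L].

Left side: [L T^-1]
Right side: [L T^-1]

Both sides have the same dimensions, so the equation is dimensionally consistent.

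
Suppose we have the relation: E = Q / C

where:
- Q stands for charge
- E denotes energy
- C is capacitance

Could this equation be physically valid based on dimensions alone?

No

Q (charge) has dimensions [I T].
E (energy) has dimensions [L^2 M T^-2].
C (capacitance) has dimensions [I^2 L^-2 M^-1 T^4].

Left side: [L^2 M T^-2]
Right side: [I^-1 L^2 M T^-3]

The two sides have different dimensions, so the equation is NOT dimensionally consistent.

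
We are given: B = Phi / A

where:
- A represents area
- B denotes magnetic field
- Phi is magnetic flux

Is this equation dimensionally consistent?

Yes

A (area) has dimensions [L^2].
B (magnetic field) has dimensions [I^-1 M T^-2].
Phi (magnetic flux) has dimensions [I^-1 L^2 M T^-2].

Left side: [I^-1 M T^-2]
Right side: [I^-1 M T^-2]

Both sides have the same dimensions, so the equation is dimensionally consistent.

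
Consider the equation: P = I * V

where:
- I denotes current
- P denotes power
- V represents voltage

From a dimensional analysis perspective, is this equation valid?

Yes

I (current) has dimensions [I].
P (power) has dimensions [L^2 M T^-3].
V (voltage) has dimensions [I^-1 L^2 M T^-3].

Left side: [L^2 M T^-3]
Right side: [L^2 M T^-3]

Both sides have the same dimensions, so the equation is dimensionally consistent.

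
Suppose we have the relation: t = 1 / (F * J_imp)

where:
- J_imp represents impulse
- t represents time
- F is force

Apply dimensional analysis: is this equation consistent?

No

J_imp (impulse) has dimensions [L M T^-1].
t (time) has dimensions [T].
F (force) has dimensions [L M T^-2].

Left side: [T]
Right side: [L^-2 M^-2 T^3]

The two sides have different dimensions, so the equation is NOT dimensionally consistent.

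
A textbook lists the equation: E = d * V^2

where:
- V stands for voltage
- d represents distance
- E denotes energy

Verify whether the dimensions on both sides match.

No

V (voltage) has dimensions [I^-1 L^2 M T^-3].
d (distance) has dimensions [L].
E (energy) has dimensions [L^2 M T^-2].

Left side: [L^2 M T^-2]
Right side: [I^-2 L^5 M^2 T^-6]

The two sides have different dimensions, so the equation is NOT dimensionally consistent.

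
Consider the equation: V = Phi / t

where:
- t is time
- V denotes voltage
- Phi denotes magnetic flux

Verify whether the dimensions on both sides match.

Yes

t (time) has dimensions [T].
V (voltage) has dimensions [I^-1 L^2 M T^-3].
Phi (magnetic flux) has dimensions [I^-1 L^2 M T^-2].

Left side: [I^-1 L^2 M T^-3]
Right side: [I^-1 L^2 M T^-3]

Both sides have the same dimensions, so the equation is dimensionally consistent.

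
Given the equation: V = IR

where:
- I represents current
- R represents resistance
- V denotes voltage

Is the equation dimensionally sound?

Yes

I (current) has dimensions [I].
R (resistance) has dimensions [I^-2 L^2 M T^-3].
V (voltage) has dimensions [I^-1 L^2 M T^-3].

Left side: [I^-1 L^2 M T^-3]
Right side: [I^-1 L^2 M T^-3]

Both sides have the same dimensions, so the equation is dimensionally consistent.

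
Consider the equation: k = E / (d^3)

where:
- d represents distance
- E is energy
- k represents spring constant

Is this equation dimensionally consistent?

No

d (distance) has dimensions [L].
E (energy) has dimensions [L^2 M T^-2].
k (spring constant) has dimensions [M T^-2].

Left side: [M T^-2]
Right side: [L^-1 M T^-2]

The two sides have different dimensions, so the equation is NOT dimensionally consistent.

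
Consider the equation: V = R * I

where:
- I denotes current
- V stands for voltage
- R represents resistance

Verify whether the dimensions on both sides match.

Yes

I (current) has dimensions [I].
V (voltage) has dimensions [I^-1 L^2 M T^-3].
R (resistance) has dimensions [I^-2 L^2 M T^-3].

Left side: [I^-1 L^2 M T^-3]
Right side: [I^-1 L^2 M T^-3]

Both sides have the same dimensions, so the equation is dimensionally consistent.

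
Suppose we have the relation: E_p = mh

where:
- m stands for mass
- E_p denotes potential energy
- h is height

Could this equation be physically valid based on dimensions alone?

No

m (mass) has dimensions [M].
E_p (potential energy) has dimensions [L^2 M T^-2].
h (height) has dimensions [L].

Left side: [L^2 M T^-2]
Right side: [L M]

The two sides have different dimensions, so the equation is NOT dimensionally consistent.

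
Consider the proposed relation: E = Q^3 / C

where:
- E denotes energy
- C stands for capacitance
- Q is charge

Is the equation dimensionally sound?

No

E (energy) has dimensions [L^2 M T^-2].
C (capacitance) has dimensions [I^2 L^-2 M^-1 T^4].
Q (charge) has dimensions [I T].

Left side: [L^2 M T^-2]
Right side: [I L^2 M T^-1]

The two sides have different dimensions, so the equation is NOT dimensionally consistent.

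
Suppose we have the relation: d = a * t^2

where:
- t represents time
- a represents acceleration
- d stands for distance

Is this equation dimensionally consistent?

Yes

t (time) has dimensions [T].
a (acceleration) has dimensions [L T^-2].
d (distance) has dimensions [L].

Left side: [L]
Right side: [L]

Both sides have the same dimensions, so the equation is dimensionally consistent.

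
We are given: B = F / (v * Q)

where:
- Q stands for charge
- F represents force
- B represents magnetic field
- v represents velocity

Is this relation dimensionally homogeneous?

Yes

Q (charge) has dimensions [I T].
F (force) has dimensions [L M T^-2].
B (magnetic field) has dimensions [I^-1 M T^-2].
v (velocity) has dimensions [L T^-1].

Left side: [I^-1 M T^-2]
Right side: [I^-1 M T^-2]

Both sides have the same dimensions, so the equation is dimensionally consistent.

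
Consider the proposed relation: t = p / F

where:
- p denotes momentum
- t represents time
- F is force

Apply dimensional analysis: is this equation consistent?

Yes

p (momentum) has dimensions [L M T^-1].
t (time) has dimensions [T].
F (force) has dimensions [L M T^-2].

Left side: [T]
Right side: [T]

Both sides have the same dimensions, so the equation is dimensionally consistent.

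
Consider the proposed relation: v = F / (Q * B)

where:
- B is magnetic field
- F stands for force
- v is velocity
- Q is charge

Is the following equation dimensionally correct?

Yes

B (magnetic field) has dimensions [I^-1 M T^-2].
F (force) has dimensions [L M T^-2].
v (velocity) has dimensions [L T^-1].
Q (charge) has dimensions [I T].

Left side: [L T^-1]
Right side: [L T^-1]

Both sides have the same dimensions, so the equation is dimensionally consistent.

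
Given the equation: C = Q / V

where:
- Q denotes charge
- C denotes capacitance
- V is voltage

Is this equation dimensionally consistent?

Yes

Q (charge) has dimensions [I T].
C (capacitance) has dimensions [I^2 L^-2 M^-1 T^4].
V (voltage) has dimensions [I^-1 L^2 M T^-3].

Left side: [I^2 L^-2 M^-1 T^4]
Right side: [I^2 L^-2 M^-1 T^4]

Both sides have the same dimensions, so the equation is dimensionally consistent.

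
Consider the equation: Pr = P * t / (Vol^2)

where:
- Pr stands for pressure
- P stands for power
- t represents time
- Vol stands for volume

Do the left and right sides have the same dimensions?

No

Pr (pressure) has dimensions [L^-1 M T^-2].
P (power) has dimensions [L^2 M T^-3].
t (time) has dimensions [T].
Vol (volume) has dimensions [L^3].

Left side: [L^-1 M T^-2]
Right side: [L^-4 M T^-2]

The two sides have different dimensions, so the equation is NOT dimensionally consistent.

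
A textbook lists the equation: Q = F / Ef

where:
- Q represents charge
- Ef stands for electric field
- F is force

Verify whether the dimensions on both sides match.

Yes

Q (charge) has dimensions [I T].
Ef (electric field) has dimensions [I^-1 L M T^-3].
F (force) has dimensions [L M T^-2].

Left side: [I T]
Right side: [I T]

Both sides have the same dimensions, so the equation is dimensionally consistent.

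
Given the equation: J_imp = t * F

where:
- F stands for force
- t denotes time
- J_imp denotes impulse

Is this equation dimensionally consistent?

Yes

F (force) has dimensions [L M T^-2].
t (time) has dimensions [T].
J_imp (impulse) has dimensions [L M T^-1].

Left side: [L M T^-1]
Right side: [L M T^-1]

Both sides have the same dimensions, so the equation is dimensionally consistent.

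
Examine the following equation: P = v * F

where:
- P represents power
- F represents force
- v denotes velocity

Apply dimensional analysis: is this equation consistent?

Yes

P (power) has dimensions [L^2 M T^-3].
F (force) has dimensions [L M T^-2].
v (velocity) has dimensions [L T^-1].

Left side: [L^2 M T^-3]
Right side: [L^2 M T^-3]

Both sides have the same dimensions, so the equation is dimensionally consistent.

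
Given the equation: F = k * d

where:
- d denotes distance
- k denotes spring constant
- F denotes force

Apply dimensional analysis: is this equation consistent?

Yes

d (distance) has dimensions [L].
k (spring constant) has dimensions [M T^-2].
F (force) has dimensions [L M T^-2].

Left side: [L M T^-2]
Right side: [L M T^-2]

Both sides have the same dimensions, so the equation is dimensionally consistent.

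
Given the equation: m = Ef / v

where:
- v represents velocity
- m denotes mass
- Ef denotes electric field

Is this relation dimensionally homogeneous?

No

v (velocity) has dimensions [L T^-1].
m (mass) has dimensions [M].
Ef (electric field) has dimensions [I^-1 L M T^-3].

Left side: [M]
Right side: [I^-1 M T^-2]

The two sides have different dimensions, so the equation is NOT dimensionally consistent.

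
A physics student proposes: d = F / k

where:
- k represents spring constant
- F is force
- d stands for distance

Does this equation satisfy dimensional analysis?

Yes

k (spring constant) has dimensions [M T^-2].
F (force) has dimensions [L M T^-2].
d (distance) has dimensions [L].

Left side: [L]
Right side: [L]

Both sides have the same dimensions, so the equation is dimensionally consistent.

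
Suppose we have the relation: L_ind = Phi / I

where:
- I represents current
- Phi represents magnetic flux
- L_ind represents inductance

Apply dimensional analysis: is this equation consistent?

Yes

I (current) has dimensions [I].
Phi (magnetic flux) has dimensions [I^-1 L^2 M T^-2].
L_ind (inductance) has dimensions [I^-2 L^2 M T^-2].

Left side: [I^-2 L^2 M T^-2]
Right side: [I^-2 L^2 M T^-2]

Both sides have the same dimensions, so the equation is dimensionally consistent.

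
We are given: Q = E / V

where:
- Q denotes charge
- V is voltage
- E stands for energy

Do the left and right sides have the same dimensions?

Yes

Q (charge) has dimensions [I T].
V (voltage) has dimensions [I^-1 L^2 M T^-3].
E (energy) has dimensions [L^2 M T^-2].

Left side: [I T]
Right side: [I T]

Both sides have the same dimensions, so the equation is dimensionally consistent.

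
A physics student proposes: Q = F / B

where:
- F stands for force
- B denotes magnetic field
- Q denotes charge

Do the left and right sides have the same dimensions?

No

F (force) has dimensions [L M T^-2].
B (magnetic field) has dimensions [I^-1 M T^-2].
Q (charge) has dimensions [I T].

Left side: [I T]
Right side: [I L]

The two sides have different dimensions, so the equation is NOT dimensionally consistent.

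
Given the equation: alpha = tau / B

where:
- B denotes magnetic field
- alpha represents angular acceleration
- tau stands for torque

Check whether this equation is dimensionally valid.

No

B (magnetic field) has dimensions [I^-1 M T^-2].
alpha (angular acceleration) has dimensions [T^-2].
tau (torque) has dimensions [L^2 M T^-2].

Left side: [T^-2]
Right side: [I L^2]

The two sides have different dimensions, so the equation is NOT dimensionally consistent.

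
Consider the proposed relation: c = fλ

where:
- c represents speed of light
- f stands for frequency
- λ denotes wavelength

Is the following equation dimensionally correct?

Yes

c (speed of light) has dimensions [L T^-1].
f (frequency) has dimensions [T^-1].
λ (wavelength) has dimensions [L].

Left side: [L T^-1]
Right side: [L T^-1]

Both sides have the same dimensions, so the equation is dimensionally consistent.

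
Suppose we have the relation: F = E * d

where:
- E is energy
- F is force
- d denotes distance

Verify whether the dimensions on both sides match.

No

E (energy) has dimensions [L^2 M T^-2].
F (force) has dimensions [L M T^-2].
d (distance) has dimensions [L].

Left side: [L M T^-2]
Right side: [L^3 M T^-2]

The two sides have different dimensions, so the equation is NOT dimensionally consistent.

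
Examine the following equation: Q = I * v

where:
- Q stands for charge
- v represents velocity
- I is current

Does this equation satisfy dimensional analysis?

No

Q (charge) has dimensions [I T].
v (velocity) has dimensions [L T^-1].
I (current) has dimensions [I].

Left side: [I T]
Right side: [I L T^-1]

The two sides have different dimensions, so the equation is NOT dimensionally consistent.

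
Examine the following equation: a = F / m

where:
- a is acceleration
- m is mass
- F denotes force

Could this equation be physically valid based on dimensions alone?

Yes

a (acceleration) has dimensions [L T^-2].
m (mass) has dimensions [M].
F (force) has dimensions [L M T^-2].

Left side: [L T^-2]
Right side: [L T^-2]

Both sides have the same dimensions, so the equation is dimensionally consistent.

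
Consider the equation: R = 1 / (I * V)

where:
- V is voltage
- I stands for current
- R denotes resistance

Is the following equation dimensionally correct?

No

V (voltage) has dimensions [I^-1 L^2 M T^-3].
I (current) has dimensions [I].
R (resistance) has dimensions [I^-2 L^2 M T^-3].

Left side: [I^-2 L^2 M T^-3]
Right side: [L^-2 M^-1 T^3]

The two sides have different dimensions, so the equation is NOT dimensionally consistent.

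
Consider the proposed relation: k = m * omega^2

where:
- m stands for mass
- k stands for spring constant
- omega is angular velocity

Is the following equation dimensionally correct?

Yes

m (mass) has dimensions [M].
k (spring constant) has dimensions [M T^-2].
omega (angular velocity) has dimensions [T^-1].

Left side: [M T^-2]
Right side: [M T^-2]

Both sides have the same dimensions, so the equation is dimensionally consistent.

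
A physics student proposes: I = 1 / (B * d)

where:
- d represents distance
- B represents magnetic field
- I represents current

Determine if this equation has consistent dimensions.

No

d (distance) has dimensions [L].
B (magnetic field) has dimensions [I^-1 M T^-2].
I (current) has dimensions [I].

Left side: [I]
Right side: [I L^-1 M^-1 T^2]

The two sides have different dimensions, so the equation is NOT dimensionally consistent.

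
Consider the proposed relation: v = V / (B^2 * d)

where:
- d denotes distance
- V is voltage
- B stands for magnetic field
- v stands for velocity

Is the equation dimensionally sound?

No

d (distance) has dimensions [L].
V (voltage) has dimensions [I^-1 L^2 M T^-3].
B (magnetic field) has dimensions [I^-1 M T^-2].
v (velocity) has dimensions [L T^-1].

Left side: [L T^-1]
Right side: [I L M^-1 T]

The two sides have different dimensions, so the equation is NOT dimensionally consistent.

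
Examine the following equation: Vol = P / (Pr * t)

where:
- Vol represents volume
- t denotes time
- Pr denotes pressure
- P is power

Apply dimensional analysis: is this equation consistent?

No

Vol (volume) has dimensions [L^3].
t (time) has dimensions [T].
Pr (pressure) has dimensions [L^-1 M T^-2].
P (power) has dimensions [L^2 M T^-3].

Left side: [L^3]
Right side: [L^3 T^-2]

The two sides have different dimensions, so the equation is NOT dimensionally consistent.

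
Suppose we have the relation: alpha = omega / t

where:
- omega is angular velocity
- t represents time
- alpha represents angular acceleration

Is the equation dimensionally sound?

Yes

omega (angular velocity) has dimensions [T^-1].
t (time) has dimensions [T].
alpha (angular acceleration) has dimensions [T^-2].

Left side: [T^-2]
Right side: [T^-2]

Both sides have the same dimensions, so the equation is dimensionally consistent.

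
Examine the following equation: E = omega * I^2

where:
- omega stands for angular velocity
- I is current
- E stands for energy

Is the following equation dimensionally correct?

No

omega (angular velocity) has dimensions [T^-1].
I (current) has dimensions [I].
E (energy) has dimensions [L^2 M T^-2].

Left side: [L^2 M T^-2]
Right side: [I^2 T^-1]

The two sides have different dimensions, so the equation is NOT dimensionally consistent.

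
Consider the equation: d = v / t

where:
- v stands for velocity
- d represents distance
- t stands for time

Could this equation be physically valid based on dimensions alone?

No

v (velocity) has dimensions [L T^-1].
d (distance) has dimensions [L].
t (time) has dimensions [T].

Left side: [L]
Right side: [L T^-2]

The two sides have different dimensions, so the equation is NOT dimensionally consistent.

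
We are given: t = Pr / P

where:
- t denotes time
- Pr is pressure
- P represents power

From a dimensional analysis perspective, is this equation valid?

No

t (time) has dimensions [T].
Pr (pressure) has dimensions [L^-1 M T^-2].
P (power) has dimensions [L^2 M T^-3].

Left side: [T]
Right side: [L^-3 T]

The two sides have different dimensions, so the equation is NOT dimensionally consistent.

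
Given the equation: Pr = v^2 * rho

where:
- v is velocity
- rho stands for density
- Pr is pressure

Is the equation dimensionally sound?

Yes

v (velocity) has dimensions [L T^-1].
rho (density) has dimensions [L^-3 M].
Pr (pressure) has dimensions [L^-1 M T^-2].

Left side: [L^-1 M T^-2]
Right side: [L^-1 M T^-2]

Both sides have the same dimensions, so the equation is dimensionally consistent.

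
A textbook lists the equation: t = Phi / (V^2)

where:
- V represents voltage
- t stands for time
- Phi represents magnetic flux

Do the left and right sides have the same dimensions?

No

V (voltage) has dimensions [I^-1 L^2 M T^-3].
t (time) has dimensions [T].
Phi (magnetic flux) has dimensions [I^-1 L^2 M T^-2].

Left side: [T]
Right side: [I L^-2 M^-1 T^4]

The two sides have different dimensions, so the equation is NOT dimensionally consistent.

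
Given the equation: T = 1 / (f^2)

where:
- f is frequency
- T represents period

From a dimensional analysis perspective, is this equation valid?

No

f (frequency) has dimensions [T^-1].
T (period) has dimensions [T].

Left side: [T]
Right side: [T^2]

The two sides have different dimensions, so the equation is NOT dimensionally consistent.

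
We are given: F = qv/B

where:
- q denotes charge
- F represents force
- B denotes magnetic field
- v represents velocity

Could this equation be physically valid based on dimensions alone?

No

q (charge) has dimensions [I T].
F (force) has dimensions [L M T^-2].
B (magnetic field) has dimensions [I^-1 M T^-2].
v (velocity) has dimensions [L T^-1].

Left side: [L M T^-2]
Right side: [I^2 L M^-1 T^2]

The two sides have different dimensions, so the equation is NOT dimensionally consistent.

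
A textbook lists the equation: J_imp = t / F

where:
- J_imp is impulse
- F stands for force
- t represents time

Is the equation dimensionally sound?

No

J_imp (impulse) has dimensions [L M T^-1].
F (force) has dimensions [L M T^-2].
t (time) has dimensions [T].

Left side: [L M T^-1]
Right side: [L^-1 M^-1 T^3]

The two sides have different dimensions, so the equation is NOT dimensionally consistent.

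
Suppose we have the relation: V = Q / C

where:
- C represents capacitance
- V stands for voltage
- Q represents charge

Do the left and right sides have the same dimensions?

Yes

C (capacitance) has dimensions [I^2 L^-2 M^-1 T^4].
V (voltage) has dimensions [I^-1 L^2 M T^-3].
Q (charge) has dimensions [I T].

Left side: [I^-1 L^2 M T^-3]
Right side: [I^-1 L^2 M T^-3]

Both sides have the same dimensions, so the equation is dimensionally consistent.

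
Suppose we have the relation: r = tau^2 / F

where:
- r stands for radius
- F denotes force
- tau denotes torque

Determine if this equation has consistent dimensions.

No

r (radius) has dimensions [L].
F (force) has dimensions [L M T^-2].
tau (torque) has dimensions [L^2 M T^-2].

Left side: [L]
Right side: [L^3 M T^-2]

The two sides have different dimensions, so the equation is NOT dimensionally consistent.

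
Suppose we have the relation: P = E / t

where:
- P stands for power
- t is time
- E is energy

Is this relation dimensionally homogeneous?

Yes

P (power) has dimensions [L^2 M T^-3].
t (time) has dimensions [T].
E (energy) has dimensions [L^2 M T^-2].

Left side: [L^2 M T^-3]
Right side: [L^2 M T^-3]

Both sides have the same dimensions, so the equation is dimensionally consistent.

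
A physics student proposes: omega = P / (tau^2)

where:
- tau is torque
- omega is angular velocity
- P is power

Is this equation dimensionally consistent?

No

tau (torque) has dimensions [L^2 M T^-2].
omega (angular velocity) has dimensions [T^-1].
P (power) has dimensions [L^2 M T^-3].

Left side: [T^-1]
Right side: [L^-2 M^-1 T]

The two sides have different dimensions, so the equation is NOT dimensionally consistent.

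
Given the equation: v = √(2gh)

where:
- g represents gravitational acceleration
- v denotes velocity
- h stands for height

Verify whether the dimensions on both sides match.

Yes

g (gravitational acceleration) has dimensions [L T^-2].
v (velocity) has dimensions [L T^-1].
h (height) has dimensions [L].

Left side: [L T^-1]
Right side: [L T^-1]

Both sides have the same dimensions, so the equation is dimensionally consistent.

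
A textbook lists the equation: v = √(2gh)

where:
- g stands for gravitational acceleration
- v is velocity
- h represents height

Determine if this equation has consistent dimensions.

Yes

g (gravitational acceleration) has dimensions [L T^-2].
v (velocity) has dimensions [L T^-1].
h (height) has dimensions [L].

Left side: [L T^-1]
Right side: [L T^-1]

Both sides have the same dimensions, so the equation is dimensionally consistent.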